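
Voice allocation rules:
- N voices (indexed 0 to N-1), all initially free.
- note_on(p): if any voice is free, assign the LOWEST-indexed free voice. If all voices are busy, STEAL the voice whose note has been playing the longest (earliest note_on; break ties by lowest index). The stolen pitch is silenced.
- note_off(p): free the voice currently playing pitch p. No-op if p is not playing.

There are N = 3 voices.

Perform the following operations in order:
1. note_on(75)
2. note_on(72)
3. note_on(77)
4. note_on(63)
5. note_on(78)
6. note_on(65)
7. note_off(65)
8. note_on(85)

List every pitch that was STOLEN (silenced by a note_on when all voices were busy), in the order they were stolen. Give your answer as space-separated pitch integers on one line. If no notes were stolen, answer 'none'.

Answer: 75 72 77

Derivation:
Op 1: note_on(75): voice 0 is free -> assigned | voices=[75 - -]
Op 2: note_on(72): voice 1 is free -> assigned | voices=[75 72 -]
Op 3: note_on(77): voice 2 is free -> assigned | voices=[75 72 77]
Op 4: note_on(63): all voices busy, STEAL voice 0 (pitch 75, oldest) -> assign | voices=[63 72 77]
Op 5: note_on(78): all voices busy, STEAL voice 1 (pitch 72, oldest) -> assign | voices=[63 78 77]
Op 6: note_on(65): all voices busy, STEAL voice 2 (pitch 77, oldest) -> assign | voices=[63 78 65]
Op 7: note_off(65): free voice 2 | voices=[63 78 -]
Op 8: note_on(85): voice 2 is free -> assigned | voices=[63 78 85]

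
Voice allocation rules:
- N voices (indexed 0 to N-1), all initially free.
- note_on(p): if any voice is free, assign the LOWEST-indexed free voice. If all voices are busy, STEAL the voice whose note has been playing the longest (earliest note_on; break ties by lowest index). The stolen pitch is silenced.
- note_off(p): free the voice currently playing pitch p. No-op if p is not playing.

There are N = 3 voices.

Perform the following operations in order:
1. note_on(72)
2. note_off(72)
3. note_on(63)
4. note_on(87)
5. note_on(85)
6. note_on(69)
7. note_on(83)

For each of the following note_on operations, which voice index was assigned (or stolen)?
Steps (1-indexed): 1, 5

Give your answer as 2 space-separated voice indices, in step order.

Answer: 0 2

Derivation:
Op 1: note_on(72): voice 0 is free -> assigned | voices=[72 - -]
Op 2: note_off(72): free voice 0 | voices=[- - -]
Op 3: note_on(63): voice 0 is free -> assigned | voices=[63 - -]
Op 4: note_on(87): voice 1 is free -> assigned | voices=[63 87 -]
Op 5: note_on(85): voice 2 is free -> assigned | voices=[63 87 85]
Op 6: note_on(69): all voices busy, STEAL voice 0 (pitch 63, oldest) -> assign | voices=[69 87 85]
Op 7: note_on(83): all voices busy, STEAL voice 1 (pitch 87, oldest) -> assign | voices=[69 83 85]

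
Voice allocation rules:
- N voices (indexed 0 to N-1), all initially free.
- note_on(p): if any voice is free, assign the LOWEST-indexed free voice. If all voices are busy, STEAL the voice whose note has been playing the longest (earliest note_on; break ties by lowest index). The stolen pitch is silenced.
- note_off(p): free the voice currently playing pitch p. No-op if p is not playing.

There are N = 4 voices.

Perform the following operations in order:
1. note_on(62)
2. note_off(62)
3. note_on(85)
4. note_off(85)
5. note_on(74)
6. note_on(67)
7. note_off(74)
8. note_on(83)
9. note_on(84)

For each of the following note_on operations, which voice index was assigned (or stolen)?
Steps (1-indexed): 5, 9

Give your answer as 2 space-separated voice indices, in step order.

Answer: 0 2

Derivation:
Op 1: note_on(62): voice 0 is free -> assigned | voices=[62 - - -]
Op 2: note_off(62): free voice 0 | voices=[- - - -]
Op 3: note_on(85): voice 0 is free -> assigned | voices=[85 - - -]
Op 4: note_off(85): free voice 0 | voices=[- - - -]
Op 5: note_on(74): voice 0 is free -> assigned | voices=[74 - - -]
Op 6: note_on(67): voice 1 is free -> assigned | voices=[74 67 - -]
Op 7: note_off(74): free voice 0 | voices=[- 67 - -]
Op 8: note_on(83): voice 0 is free -> assigned | voices=[83 67 - -]
Op 9: note_on(84): voice 2 is free -> assigned | voices=[83 67 84 -]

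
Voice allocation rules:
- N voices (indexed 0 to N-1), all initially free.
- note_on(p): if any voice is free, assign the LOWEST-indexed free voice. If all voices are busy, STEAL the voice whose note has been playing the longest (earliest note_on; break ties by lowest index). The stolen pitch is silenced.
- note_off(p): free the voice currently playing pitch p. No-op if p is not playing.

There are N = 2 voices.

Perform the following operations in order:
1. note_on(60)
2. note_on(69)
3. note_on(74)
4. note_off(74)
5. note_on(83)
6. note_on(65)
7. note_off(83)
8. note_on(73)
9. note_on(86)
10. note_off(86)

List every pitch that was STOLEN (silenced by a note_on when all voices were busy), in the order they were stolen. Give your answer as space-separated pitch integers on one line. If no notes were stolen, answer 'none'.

Op 1: note_on(60): voice 0 is free -> assigned | voices=[60 -]
Op 2: note_on(69): voice 1 is free -> assigned | voices=[60 69]
Op 3: note_on(74): all voices busy, STEAL voice 0 (pitch 60, oldest) -> assign | voices=[74 69]
Op 4: note_off(74): free voice 0 | voices=[- 69]
Op 5: note_on(83): voice 0 is free -> assigned | voices=[83 69]
Op 6: note_on(65): all voices busy, STEAL voice 1 (pitch 69, oldest) -> assign | voices=[83 65]
Op 7: note_off(83): free voice 0 | voices=[- 65]
Op 8: note_on(73): voice 0 is free -> assigned | voices=[73 65]
Op 9: note_on(86): all voices busy, STEAL voice 1 (pitch 65, oldest) -> assign | voices=[73 86]
Op 10: note_off(86): free voice 1 | voices=[73 -]

Answer: 60 69 65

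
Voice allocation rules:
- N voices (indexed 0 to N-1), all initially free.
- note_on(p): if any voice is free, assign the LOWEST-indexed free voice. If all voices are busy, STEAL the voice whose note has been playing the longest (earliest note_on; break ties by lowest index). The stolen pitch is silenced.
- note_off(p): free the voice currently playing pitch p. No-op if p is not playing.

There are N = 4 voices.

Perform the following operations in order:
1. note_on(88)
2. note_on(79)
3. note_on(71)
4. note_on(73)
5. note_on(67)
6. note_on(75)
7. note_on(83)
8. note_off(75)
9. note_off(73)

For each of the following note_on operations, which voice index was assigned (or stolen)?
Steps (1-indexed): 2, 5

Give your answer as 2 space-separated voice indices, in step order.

Answer: 1 0

Derivation:
Op 1: note_on(88): voice 0 is free -> assigned | voices=[88 - - -]
Op 2: note_on(79): voice 1 is free -> assigned | voices=[88 79 - -]
Op 3: note_on(71): voice 2 is free -> assigned | voices=[88 79 71 -]
Op 4: note_on(73): voice 3 is free -> assigned | voices=[88 79 71 73]
Op 5: note_on(67): all voices busy, STEAL voice 0 (pitch 88, oldest) -> assign | voices=[67 79 71 73]
Op 6: note_on(75): all voices busy, STEAL voice 1 (pitch 79, oldest) -> assign | voices=[67 75 71 73]
Op 7: note_on(83): all voices busy, STEAL voice 2 (pitch 71, oldest) -> assign | voices=[67 75 83 73]
Op 8: note_off(75): free voice 1 | voices=[67 - 83 73]
Op 9: note_off(73): free voice 3 | voices=[67 - 83 -]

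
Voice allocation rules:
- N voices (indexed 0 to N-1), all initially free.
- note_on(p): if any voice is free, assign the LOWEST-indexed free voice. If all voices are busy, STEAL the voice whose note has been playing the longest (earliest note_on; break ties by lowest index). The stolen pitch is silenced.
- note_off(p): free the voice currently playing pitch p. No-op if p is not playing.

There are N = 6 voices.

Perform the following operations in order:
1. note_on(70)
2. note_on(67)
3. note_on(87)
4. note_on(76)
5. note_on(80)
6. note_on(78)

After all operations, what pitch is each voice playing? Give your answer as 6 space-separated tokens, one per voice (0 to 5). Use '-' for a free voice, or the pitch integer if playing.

Op 1: note_on(70): voice 0 is free -> assigned | voices=[70 - - - - -]
Op 2: note_on(67): voice 1 is free -> assigned | voices=[70 67 - - - -]
Op 3: note_on(87): voice 2 is free -> assigned | voices=[70 67 87 - - -]
Op 4: note_on(76): voice 3 is free -> assigned | voices=[70 67 87 76 - -]
Op 5: note_on(80): voice 4 is free -> assigned | voices=[70 67 87 76 80 -]
Op 6: note_on(78): voice 5 is free -> assigned | voices=[70 67 87 76 80 78]

Answer: 70 67 87 76 80 78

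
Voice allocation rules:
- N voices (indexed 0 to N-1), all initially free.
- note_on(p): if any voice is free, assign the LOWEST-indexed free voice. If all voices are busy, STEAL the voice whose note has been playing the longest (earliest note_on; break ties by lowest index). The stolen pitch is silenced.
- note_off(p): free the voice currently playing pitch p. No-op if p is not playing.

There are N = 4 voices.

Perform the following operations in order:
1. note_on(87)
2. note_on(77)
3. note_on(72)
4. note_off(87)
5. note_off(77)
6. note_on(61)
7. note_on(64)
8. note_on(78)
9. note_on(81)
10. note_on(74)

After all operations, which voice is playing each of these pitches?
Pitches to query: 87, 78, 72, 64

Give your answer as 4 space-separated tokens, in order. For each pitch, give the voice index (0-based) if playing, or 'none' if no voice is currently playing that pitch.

Op 1: note_on(87): voice 0 is free -> assigned | voices=[87 - - -]
Op 2: note_on(77): voice 1 is free -> assigned | voices=[87 77 - -]
Op 3: note_on(72): voice 2 is free -> assigned | voices=[87 77 72 -]
Op 4: note_off(87): free voice 0 | voices=[- 77 72 -]
Op 5: note_off(77): free voice 1 | voices=[- - 72 -]
Op 6: note_on(61): voice 0 is free -> assigned | voices=[61 - 72 -]
Op 7: note_on(64): voice 1 is free -> assigned | voices=[61 64 72 -]
Op 8: note_on(78): voice 3 is free -> assigned | voices=[61 64 72 78]
Op 9: note_on(81): all voices busy, STEAL voice 2 (pitch 72, oldest) -> assign | voices=[61 64 81 78]
Op 10: note_on(74): all voices busy, STEAL voice 0 (pitch 61, oldest) -> assign | voices=[74 64 81 78]

Answer: none 3 none 1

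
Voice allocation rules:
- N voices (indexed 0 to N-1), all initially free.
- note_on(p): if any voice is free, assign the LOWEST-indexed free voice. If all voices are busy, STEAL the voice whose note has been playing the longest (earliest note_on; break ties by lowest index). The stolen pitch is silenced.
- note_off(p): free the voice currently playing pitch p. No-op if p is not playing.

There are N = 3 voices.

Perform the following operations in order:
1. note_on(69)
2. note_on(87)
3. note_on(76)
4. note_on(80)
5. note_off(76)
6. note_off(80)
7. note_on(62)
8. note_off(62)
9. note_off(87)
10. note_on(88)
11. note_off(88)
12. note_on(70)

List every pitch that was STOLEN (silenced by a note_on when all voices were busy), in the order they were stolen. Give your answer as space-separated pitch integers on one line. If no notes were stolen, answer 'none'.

Answer: 69

Derivation:
Op 1: note_on(69): voice 0 is free -> assigned | voices=[69 - -]
Op 2: note_on(87): voice 1 is free -> assigned | voices=[69 87 -]
Op 3: note_on(76): voice 2 is free -> assigned | voices=[69 87 76]
Op 4: note_on(80): all voices busy, STEAL voice 0 (pitch 69, oldest) -> assign | voices=[80 87 76]
Op 5: note_off(76): free voice 2 | voices=[80 87 -]
Op 6: note_off(80): free voice 0 | voices=[- 87 -]
Op 7: note_on(62): voice 0 is free -> assigned | voices=[62 87 -]
Op 8: note_off(62): free voice 0 | voices=[- 87 -]
Op 9: note_off(87): free voice 1 | voices=[- - -]
Op 10: note_on(88): voice 0 is free -> assigned | voices=[88 - -]
Op 11: note_off(88): free voice 0 | voices=[- - -]
Op 12: note_on(70): voice 0 is free -> assigned | voices=[70 - -]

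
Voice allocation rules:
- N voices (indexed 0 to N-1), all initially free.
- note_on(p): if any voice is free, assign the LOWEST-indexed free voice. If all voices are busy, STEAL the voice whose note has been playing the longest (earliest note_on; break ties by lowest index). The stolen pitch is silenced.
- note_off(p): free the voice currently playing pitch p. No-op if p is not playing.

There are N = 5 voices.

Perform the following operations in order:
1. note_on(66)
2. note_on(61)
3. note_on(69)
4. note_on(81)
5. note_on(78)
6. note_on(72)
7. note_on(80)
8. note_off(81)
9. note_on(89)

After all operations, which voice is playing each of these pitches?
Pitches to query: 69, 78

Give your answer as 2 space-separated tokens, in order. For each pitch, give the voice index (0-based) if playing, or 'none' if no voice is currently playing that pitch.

Answer: 2 4

Derivation:
Op 1: note_on(66): voice 0 is free -> assigned | voices=[66 - - - -]
Op 2: note_on(61): voice 1 is free -> assigned | voices=[66 61 - - -]
Op 3: note_on(69): voice 2 is free -> assigned | voices=[66 61 69 - -]
Op 4: note_on(81): voice 3 is free -> assigned | voices=[66 61 69 81 -]
Op 5: note_on(78): voice 4 is free -> assigned | voices=[66 61 69 81 78]
Op 6: note_on(72): all voices busy, STEAL voice 0 (pitch 66, oldest) -> assign | voices=[72 61 69 81 78]
Op 7: note_on(80): all voices busy, STEAL voice 1 (pitch 61, oldest) -> assign | voices=[72 80 69 81 78]
Op 8: note_off(81): free voice 3 | voices=[72 80 69 - 78]
Op 9: note_on(89): voice 3 is free -> assigned | voices=[72 80 69 89 78]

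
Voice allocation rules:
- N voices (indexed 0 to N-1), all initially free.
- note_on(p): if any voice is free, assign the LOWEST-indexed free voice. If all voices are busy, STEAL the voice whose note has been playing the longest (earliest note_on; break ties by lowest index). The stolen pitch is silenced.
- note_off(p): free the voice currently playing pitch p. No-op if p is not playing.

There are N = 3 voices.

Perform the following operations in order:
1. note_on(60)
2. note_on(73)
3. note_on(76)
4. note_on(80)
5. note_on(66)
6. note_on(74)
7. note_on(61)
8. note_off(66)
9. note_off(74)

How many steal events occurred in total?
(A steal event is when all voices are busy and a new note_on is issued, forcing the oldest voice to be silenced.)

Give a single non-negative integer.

Op 1: note_on(60): voice 0 is free -> assigned | voices=[60 - -]
Op 2: note_on(73): voice 1 is free -> assigned | voices=[60 73 -]
Op 3: note_on(76): voice 2 is free -> assigned | voices=[60 73 76]
Op 4: note_on(80): all voices busy, STEAL voice 0 (pitch 60, oldest) -> assign | voices=[80 73 76]
Op 5: note_on(66): all voices busy, STEAL voice 1 (pitch 73, oldest) -> assign | voices=[80 66 76]
Op 6: note_on(74): all voices busy, STEAL voice 2 (pitch 76, oldest) -> assign | voices=[80 66 74]
Op 7: note_on(61): all voices busy, STEAL voice 0 (pitch 80, oldest) -> assign | voices=[61 66 74]
Op 8: note_off(66): free voice 1 | voices=[61 - 74]
Op 9: note_off(74): free voice 2 | voices=[61 - -]

Answer: 4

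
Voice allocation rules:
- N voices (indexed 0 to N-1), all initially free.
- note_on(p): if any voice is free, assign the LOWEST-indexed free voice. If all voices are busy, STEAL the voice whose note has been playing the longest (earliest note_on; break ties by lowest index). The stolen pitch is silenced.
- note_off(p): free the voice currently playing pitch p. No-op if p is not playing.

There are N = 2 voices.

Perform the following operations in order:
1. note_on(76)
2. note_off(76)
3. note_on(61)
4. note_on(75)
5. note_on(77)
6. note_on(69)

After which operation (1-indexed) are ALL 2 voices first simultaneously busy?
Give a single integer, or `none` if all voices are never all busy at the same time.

Op 1: note_on(76): voice 0 is free -> assigned | voices=[76 -]
Op 2: note_off(76): free voice 0 | voices=[- -]
Op 3: note_on(61): voice 0 is free -> assigned | voices=[61 -]
Op 4: note_on(75): voice 1 is free -> assigned | voices=[61 75]
Op 5: note_on(77): all voices busy, STEAL voice 0 (pitch 61, oldest) -> assign | voices=[77 75]
Op 6: note_on(69): all voices busy, STEAL voice 1 (pitch 75, oldest) -> assign | voices=[77 69]

Answer: 4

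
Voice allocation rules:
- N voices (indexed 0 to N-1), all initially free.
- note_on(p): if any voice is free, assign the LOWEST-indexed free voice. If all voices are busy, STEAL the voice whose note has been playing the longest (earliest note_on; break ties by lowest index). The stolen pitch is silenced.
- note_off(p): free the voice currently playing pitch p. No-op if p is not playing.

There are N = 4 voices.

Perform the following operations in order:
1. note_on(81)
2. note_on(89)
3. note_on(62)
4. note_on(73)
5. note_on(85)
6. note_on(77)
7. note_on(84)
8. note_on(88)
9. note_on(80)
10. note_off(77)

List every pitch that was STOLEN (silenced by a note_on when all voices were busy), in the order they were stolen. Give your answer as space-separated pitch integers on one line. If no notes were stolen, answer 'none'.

Answer: 81 89 62 73 85

Derivation:
Op 1: note_on(81): voice 0 is free -> assigned | voices=[81 - - -]
Op 2: note_on(89): voice 1 is free -> assigned | voices=[81 89 - -]
Op 3: note_on(62): voice 2 is free -> assigned | voices=[81 89 62 -]
Op 4: note_on(73): voice 3 is free -> assigned | voices=[81 89 62 73]
Op 5: note_on(85): all voices busy, STEAL voice 0 (pitch 81, oldest) -> assign | voices=[85 89 62 73]
Op 6: note_on(77): all voices busy, STEAL voice 1 (pitch 89, oldest) -> assign | voices=[85 77 62 73]
Op 7: note_on(84): all voices busy, STEAL voice 2 (pitch 62, oldest) -> assign | voices=[85 77 84 73]
Op 8: note_on(88): all voices busy, STEAL voice 3 (pitch 73, oldest) -> assign | voices=[85 77 84 88]
Op 9: note_on(80): all voices busy, STEAL voice 0 (pitch 85, oldest) -> assign | voices=[80 77 84 88]
Op 10: note_off(77): free voice 1 | voices=[80 - 84 88]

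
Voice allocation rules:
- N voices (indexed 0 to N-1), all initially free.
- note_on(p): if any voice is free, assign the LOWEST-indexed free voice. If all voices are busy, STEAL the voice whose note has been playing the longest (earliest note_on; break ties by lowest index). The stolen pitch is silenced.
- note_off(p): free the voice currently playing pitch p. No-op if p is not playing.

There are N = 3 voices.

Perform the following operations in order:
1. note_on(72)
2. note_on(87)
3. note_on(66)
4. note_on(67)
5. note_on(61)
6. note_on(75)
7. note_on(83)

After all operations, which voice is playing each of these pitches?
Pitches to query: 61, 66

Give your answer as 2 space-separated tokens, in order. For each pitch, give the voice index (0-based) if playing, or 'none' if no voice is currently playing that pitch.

Answer: 1 none

Derivation:
Op 1: note_on(72): voice 0 is free -> assigned | voices=[72 - -]
Op 2: note_on(87): voice 1 is free -> assigned | voices=[72 87 -]
Op 3: note_on(66): voice 2 is free -> assigned | voices=[72 87 66]
Op 4: note_on(67): all voices busy, STEAL voice 0 (pitch 72, oldest) -> assign | voices=[67 87 66]
Op 5: note_on(61): all voices busy, STEAL voice 1 (pitch 87, oldest) -> assign | voices=[67 61 66]
Op 6: note_on(75): all voices busy, STEAL voice 2 (pitch 66, oldest) -> assign | voices=[67 61 75]
Op 7: note_on(83): all voices busy, STEAL voice 0 (pitch 67, oldest) -> assign | voices=[83 61 75]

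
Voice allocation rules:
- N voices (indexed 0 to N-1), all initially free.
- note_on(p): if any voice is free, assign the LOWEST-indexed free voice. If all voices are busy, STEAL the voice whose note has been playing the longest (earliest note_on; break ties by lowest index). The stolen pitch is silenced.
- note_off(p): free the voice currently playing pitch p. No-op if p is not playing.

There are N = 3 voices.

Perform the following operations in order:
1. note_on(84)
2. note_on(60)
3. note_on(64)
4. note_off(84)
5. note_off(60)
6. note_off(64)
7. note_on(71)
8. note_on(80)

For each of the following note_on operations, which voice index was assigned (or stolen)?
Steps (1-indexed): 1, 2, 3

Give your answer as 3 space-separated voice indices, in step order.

Op 1: note_on(84): voice 0 is free -> assigned | voices=[84 - -]
Op 2: note_on(60): voice 1 is free -> assigned | voices=[84 60 -]
Op 3: note_on(64): voice 2 is free -> assigned | voices=[84 60 64]
Op 4: note_off(84): free voice 0 | voices=[- 60 64]
Op 5: note_off(60): free voice 1 | voices=[- - 64]
Op 6: note_off(64): free voice 2 | voices=[- - -]
Op 7: note_on(71): voice 0 is free -> assigned | voices=[71 - -]
Op 8: note_on(80): voice 1 is free -> assigned | voices=[71 80 -]

Answer: 0 1 2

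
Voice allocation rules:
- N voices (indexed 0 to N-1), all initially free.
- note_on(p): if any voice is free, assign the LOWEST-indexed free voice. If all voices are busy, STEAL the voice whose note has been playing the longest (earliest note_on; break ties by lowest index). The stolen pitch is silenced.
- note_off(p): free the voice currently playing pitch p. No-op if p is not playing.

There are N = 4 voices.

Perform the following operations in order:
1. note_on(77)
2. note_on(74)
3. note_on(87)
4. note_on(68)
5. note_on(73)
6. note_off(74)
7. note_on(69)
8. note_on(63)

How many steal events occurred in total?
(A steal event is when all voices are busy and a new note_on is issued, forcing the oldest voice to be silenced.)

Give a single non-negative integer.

Answer: 2

Derivation:
Op 1: note_on(77): voice 0 is free -> assigned | voices=[77 - - -]
Op 2: note_on(74): voice 1 is free -> assigned | voices=[77 74 - -]
Op 3: note_on(87): voice 2 is free -> assigned | voices=[77 74 87 -]
Op 4: note_on(68): voice 3 is free -> assigned | voices=[77 74 87 68]
Op 5: note_on(73): all voices busy, STEAL voice 0 (pitch 77, oldest) -> assign | voices=[73 74 87 68]
Op 6: note_off(74): free voice 1 | voices=[73 - 87 68]
Op 7: note_on(69): voice 1 is free -> assigned | voices=[73 69 87 68]
Op 8: note_on(63): all voices busy, STEAL voice 2 (pitch 87, oldest) -> assign | voices=[73 69 63 68]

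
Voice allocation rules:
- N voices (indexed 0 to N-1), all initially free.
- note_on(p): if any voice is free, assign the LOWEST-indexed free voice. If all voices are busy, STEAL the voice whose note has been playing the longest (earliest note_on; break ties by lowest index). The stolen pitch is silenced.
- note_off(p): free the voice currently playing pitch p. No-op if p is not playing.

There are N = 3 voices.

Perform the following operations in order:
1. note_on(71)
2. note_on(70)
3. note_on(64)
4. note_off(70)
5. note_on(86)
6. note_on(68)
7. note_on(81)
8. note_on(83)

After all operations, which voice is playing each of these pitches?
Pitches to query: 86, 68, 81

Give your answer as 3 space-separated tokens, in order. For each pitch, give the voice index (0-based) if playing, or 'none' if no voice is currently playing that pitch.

Op 1: note_on(71): voice 0 is free -> assigned | voices=[71 - -]
Op 2: note_on(70): voice 1 is free -> assigned | voices=[71 70 -]
Op 3: note_on(64): voice 2 is free -> assigned | voices=[71 70 64]
Op 4: note_off(70): free voice 1 | voices=[71 - 64]
Op 5: note_on(86): voice 1 is free -> assigned | voices=[71 86 64]
Op 6: note_on(68): all voices busy, STEAL voice 0 (pitch 71, oldest) -> assign | voices=[68 86 64]
Op 7: note_on(81): all voices busy, STEAL voice 2 (pitch 64, oldest) -> assign | voices=[68 86 81]
Op 8: note_on(83): all voices busy, STEAL voice 1 (pitch 86, oldest) -> assign | voices=[68 83 81]

Answer: none 0 2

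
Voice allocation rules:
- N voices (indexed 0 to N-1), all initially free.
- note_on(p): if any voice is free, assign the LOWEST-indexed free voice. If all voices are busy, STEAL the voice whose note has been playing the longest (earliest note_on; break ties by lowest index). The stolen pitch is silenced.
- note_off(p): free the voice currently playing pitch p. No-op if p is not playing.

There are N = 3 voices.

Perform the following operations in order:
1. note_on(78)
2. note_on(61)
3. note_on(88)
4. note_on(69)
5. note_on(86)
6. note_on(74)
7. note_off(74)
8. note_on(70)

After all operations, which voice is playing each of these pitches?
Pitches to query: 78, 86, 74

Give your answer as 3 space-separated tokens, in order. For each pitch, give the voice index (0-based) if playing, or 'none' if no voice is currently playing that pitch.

Answer: none 1 none

Derivation:
Op 1: note_on(78): voice 0 is free -> assigned | voices=[78 - -]
Op 2: note_on(61): voice 1 is free -> assigned | voices=[78 61 -]
Op 3: note_on(88): voice 2 is free -> assigned | voices=[78 61 88]
Op 4: note_on(69): all voices busy, STEAL voice 0 (pitch 78, oldest) -> assign | voices=[69 61 88]
Op 5: note_on(86): all voices busy, STEAL voice 1 (pitch 61, oldest) -> assign | voices=[69 86 88]
Op 6: note_on(74): all voices busy, STEAL voice 2 (pitch 88, oldest) -> assign | voices=[69 86 74]
Op 7: note_off(74): free voice 2 | voices=[69 86 -]
Op 8: note_on(70): voice 2 is free -> assigned | voices=[69 86 70]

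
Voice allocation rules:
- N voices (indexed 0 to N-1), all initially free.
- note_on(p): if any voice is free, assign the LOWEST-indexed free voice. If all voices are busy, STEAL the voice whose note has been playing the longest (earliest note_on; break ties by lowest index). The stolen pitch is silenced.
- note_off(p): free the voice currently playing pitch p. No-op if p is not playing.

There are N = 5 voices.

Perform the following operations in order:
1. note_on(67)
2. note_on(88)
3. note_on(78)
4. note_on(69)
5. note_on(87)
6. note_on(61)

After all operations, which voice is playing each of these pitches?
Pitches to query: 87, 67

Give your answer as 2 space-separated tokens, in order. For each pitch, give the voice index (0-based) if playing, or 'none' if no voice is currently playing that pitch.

Answer: 4 none

Derivation:
Op 1: note_on(67): voice 0 is free -> assigned | voices=[67 - - - -]
Op 2: note_on(88): voice 1 is free -> assigned | voices=[67 88 - - -]
Op 3: note_on(78): voice 2 is free -> assigned | voices=[67 88 78 - -]
Op 4: note_on(69): voice 3 is free -> assigned | voices=[67 88 78 69 -]
Op 5: note_on(87): voice 4 is free -> assigned | voices=[67 88 78 69 87]
Op 6: note_on(61): all voices busy, STEAL voice 0 (pitch 67, oldest) -> assign | voices=[61 88 78 69 87]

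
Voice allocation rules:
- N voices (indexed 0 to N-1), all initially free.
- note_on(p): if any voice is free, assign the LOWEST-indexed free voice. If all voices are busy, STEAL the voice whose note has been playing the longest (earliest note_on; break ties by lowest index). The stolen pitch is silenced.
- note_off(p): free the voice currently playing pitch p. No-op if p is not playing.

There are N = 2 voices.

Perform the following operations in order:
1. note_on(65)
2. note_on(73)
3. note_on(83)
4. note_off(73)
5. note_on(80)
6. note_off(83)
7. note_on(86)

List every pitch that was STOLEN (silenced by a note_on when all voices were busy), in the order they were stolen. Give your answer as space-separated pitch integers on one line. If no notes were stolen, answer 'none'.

Op 1: note_on(65): voice 0 is free -> assigned | voices=[65 -]
Op 2: note_on(73): voice 1 is free -> assigned | voices=[65 73]
Op 3: note_on(83): all voices busy, STEAL voice 0 (pitch 65, oldest) -> assign | voices=[83 73]
Op 4: note_off(73): free voice 1 | voices=[83 -]
Op 5: note_on(80): voice 1 is free -> assigned | voices=[83 80]
Op 6: note_off(83): free voice 0 | voices=[- 80]
Op 7: note_on(86): voice 0 is free -> assigned | voices=[86 80]

Answer: 65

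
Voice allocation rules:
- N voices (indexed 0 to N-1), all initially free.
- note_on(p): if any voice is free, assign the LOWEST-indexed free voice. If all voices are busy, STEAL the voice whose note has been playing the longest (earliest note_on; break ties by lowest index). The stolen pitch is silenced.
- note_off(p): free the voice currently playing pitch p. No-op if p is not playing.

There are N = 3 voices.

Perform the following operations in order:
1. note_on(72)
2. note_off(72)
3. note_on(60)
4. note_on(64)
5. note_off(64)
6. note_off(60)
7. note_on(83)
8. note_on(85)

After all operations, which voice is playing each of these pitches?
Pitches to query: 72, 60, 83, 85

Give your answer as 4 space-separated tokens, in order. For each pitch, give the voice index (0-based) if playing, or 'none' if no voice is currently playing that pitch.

Answer: none none 0 1

Derivation:
Op 1: note_on(72): voice 0 is free -> assigned | voices=[72 - -]
Op 2: note_off(72): free voice 0 | voices=[- - -]
Op 3: note_on(60): voice 0 is free -> assigned | voices=[60 - -]
Op 4: note_on(64): voice 1 is free -> assigned | voices=[60 64 -]
Op 5: note_off(64): free voice 1 | voices=[60 - -]
Op 6: note_off(60): free voice 0 | voices=[- - -]
Op 7: note_on(83): voice 0 is free -> assigned | voices=[83 - -]
Op 8: note_on(85): voice 1 is free -> assigned | voices=[83 85 -]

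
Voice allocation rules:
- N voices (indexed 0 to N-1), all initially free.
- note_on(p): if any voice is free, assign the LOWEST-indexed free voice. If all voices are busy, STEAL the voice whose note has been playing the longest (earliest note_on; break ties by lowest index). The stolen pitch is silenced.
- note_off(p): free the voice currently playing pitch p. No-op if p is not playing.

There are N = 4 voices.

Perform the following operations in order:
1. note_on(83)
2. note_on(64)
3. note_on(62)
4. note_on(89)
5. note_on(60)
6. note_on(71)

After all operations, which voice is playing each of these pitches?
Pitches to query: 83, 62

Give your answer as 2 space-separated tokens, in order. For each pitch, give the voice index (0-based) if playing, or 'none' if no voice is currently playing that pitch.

Answer: none 2

Derivation:
Op 1: note_on(83): voice 0 is free -> assigned | voices=[83 - - -]
Op 2: note_on(64): voice 1 is free -> assigned | voices=[83 64 - -]
Op 3: note_on(62): voice 2 is free -> assigned | voices=[83 64 62 -]
Op 4: note_on(89): voice 3 is free -> assigned | voices=[83 64 62 89]
Op 5: note_on(60): all voices busy, STEAL voice 0 (pitch 83, oldest) -> assign | voices=[60 64 62 89]
Op 6: note_on(71): all voices busy, STEAL voice 1 (pitch 64, oldest) -> assign | voices=[60 71 62 89]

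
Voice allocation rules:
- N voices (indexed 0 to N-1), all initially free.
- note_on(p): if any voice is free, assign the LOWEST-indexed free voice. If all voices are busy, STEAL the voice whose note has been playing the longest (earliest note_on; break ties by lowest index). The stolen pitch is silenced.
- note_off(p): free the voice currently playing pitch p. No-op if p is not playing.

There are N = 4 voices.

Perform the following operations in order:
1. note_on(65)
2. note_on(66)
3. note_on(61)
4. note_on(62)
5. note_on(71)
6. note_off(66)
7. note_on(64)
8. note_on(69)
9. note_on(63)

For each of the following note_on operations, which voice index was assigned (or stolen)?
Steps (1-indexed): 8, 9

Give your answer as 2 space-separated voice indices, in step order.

Answer: 2 3

Derivation:
Op 1: note_on(65): voice 0 is free -> assigned | voices=[65 - - -]
Op 2: note_on(66): voice 1 is free -> assigned | voices=[65 66 - -]
Op 3: note_on(61): voice 2 is free -> assigned | voices=[65 66 61 -]
Op 4: note_on(62): voice 3 is free -> assigned | voices=[65 66 61 62]
Op 5: note_on(71): all voices busy, STEAL voice 0 (pitch 65, oldest) -> assign | voices=[71 66 61 62]
Op 6: note_off(66): free voice 1 | voices=[71 - 61 62]
Op 7: note_on(64): voice 1 is free -> assigned | voices=[71 64 61 62]
Op 8: note_on(69): all voices busy, STEAL voice 2 (pitch 61, oldest) -> assign | voices=[71 64 69 62]
Op 9: note_on(63): all voices busy, STEAL voice 3 (pitch 62, oldest) -> assign | voices=[71 64 69 63]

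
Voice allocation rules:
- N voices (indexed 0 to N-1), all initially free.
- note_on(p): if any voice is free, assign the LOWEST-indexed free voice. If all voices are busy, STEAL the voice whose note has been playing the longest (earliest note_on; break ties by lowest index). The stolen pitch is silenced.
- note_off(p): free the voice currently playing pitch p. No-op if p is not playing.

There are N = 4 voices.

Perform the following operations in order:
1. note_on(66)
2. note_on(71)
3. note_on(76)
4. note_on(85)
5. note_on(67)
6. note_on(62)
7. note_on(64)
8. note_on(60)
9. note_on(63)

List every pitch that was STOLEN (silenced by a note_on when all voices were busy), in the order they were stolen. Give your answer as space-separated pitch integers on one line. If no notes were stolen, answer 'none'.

Op 1: note_on(66): voice 0 is free -> assigned | voices=[66 - - -]
Op 2: note_on(71): voice 1 is free -> assigned | voices=[66 71 - -]
Op 3: note_on(76): voice 2 is free -> assigned | voices=[66 71 76 -]
Op 4: note_on(85): voice 3 is free -> assigned | voices=[66 71 76 85]
Op 5: note_on(67): all voices busy, STEAL voice 0 (pitch 66, oldest) -> assign | voices=[67 71 76 85]
Op 6: note_on(62): all voices busy, STEAL voice 1 (pitch 71, oldest) -> assign | voices=[67 62 76 85]
Op 7: note_on(64): all voices busy, STEAL voice 2 (pitch 76, oldest) -> assign | voices=[67 62 64 85]
Op 8: note_on(60): all voices busy, STEAL voice 3 (pitch 85, oldest) -> assign | voices=[67 62 64 60]
Op 9: note_on(63): all voices busy, STEAL voice 0 (pitch 67, oldest) -> assign | voices=[63 62 64 60]

Answer: 66 71 76 85 67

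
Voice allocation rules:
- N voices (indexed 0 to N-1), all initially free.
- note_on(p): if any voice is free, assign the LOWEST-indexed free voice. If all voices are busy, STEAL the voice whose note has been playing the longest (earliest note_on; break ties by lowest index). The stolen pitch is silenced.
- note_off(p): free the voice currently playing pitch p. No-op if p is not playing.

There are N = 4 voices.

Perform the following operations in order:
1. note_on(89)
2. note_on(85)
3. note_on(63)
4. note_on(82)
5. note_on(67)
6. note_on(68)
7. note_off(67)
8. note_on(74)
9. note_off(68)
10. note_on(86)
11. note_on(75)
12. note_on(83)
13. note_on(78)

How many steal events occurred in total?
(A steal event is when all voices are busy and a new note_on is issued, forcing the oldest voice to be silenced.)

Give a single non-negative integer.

Op 1: note_on(89): voice 0 is free -> assigned | voices=[89 - - -]
Op 2: note_on(85): voice 1 is free -> assigned | voices=[89 85 - -]
Op 3: note_on(63): voice 2 is free -> assigned | voices=[89 85 63 -]
Op 4: note_on(82): voice 3 is free -> assigned | voices=[89 85 63 82]
Op 5: note_on(67): all voices busy, STEAL voice 0 (pitch 89, oldest) -> assign | voices=[67 85 63 82]
Op 6: note_on(68): all voices busy, STEAL voice 1 (pitch 85, oldest) -> assign | voices=[67 68 63 82]
Op 7: note_off(67): free voice 0 | voices=[- 68 63 82]
Op 8: note_on(74): voice 0 is free -> assigned | voices=[74 68 63 82]
Op 9: note_off(68): free voice 1 | voices=[74 - 63 82]
Op 10: note_on(86): voice 1 is free -> assigned | voices=[74 86 63 82]
Op 11: note_on(75): all voices busy, STEAL voice 2 (pitch 63, oldest) -> assign | voices=[74 86 75 82]
Op 12: note_on(83): all voices busy, STEAL voice 3 (pitch 82, oldest) -> assign | voices=[74 86 75 83]
Op 13: note_on(78): all voices busy, STEAL voice 0 (pitch 74, oldest) -> assign | voices=[78 86 75 83]

Answer: 5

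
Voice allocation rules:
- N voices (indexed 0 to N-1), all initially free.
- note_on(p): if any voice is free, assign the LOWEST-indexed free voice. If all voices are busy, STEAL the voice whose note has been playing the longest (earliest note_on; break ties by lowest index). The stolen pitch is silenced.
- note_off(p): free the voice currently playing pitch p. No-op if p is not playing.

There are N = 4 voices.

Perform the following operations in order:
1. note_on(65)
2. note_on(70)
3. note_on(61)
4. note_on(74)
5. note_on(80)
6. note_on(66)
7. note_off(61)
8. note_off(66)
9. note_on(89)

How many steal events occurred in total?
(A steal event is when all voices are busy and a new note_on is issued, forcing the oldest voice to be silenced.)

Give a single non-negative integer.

Op 1: note_on(65): voice 0 is free -> assigned | voices=[65 - - -]
Op 2: note_on(70): voice 1 is free -> assigned | voices=[65 70 - -]
Op 3: note_on(61): voice 2 is free -> assigned | voices=[65 70 61 -]
Op 4: note_on(74): voice 3 is free -> assigned | voices=[65 70 61 74]
Op 5: note_on(80): all voices busy, STEAL voice 0 (pitch 65, oldest) -> assign | voices=[80 70 61 74]
Op 6: note_on(66): all voices busy, STEAL voice 1 (pitch 70, oldest) -> assign | voices=[80 66 61 74]
Op 7: note_off(61): free voice 2 | voices=[80 66 - 74]
Op 8: note_off(66): free voice 1 | voices=[80 - - 74]
Op 9: note_on(89): voice 1 is free -> assigned | voices=[80 89 - 74]

Answer: 2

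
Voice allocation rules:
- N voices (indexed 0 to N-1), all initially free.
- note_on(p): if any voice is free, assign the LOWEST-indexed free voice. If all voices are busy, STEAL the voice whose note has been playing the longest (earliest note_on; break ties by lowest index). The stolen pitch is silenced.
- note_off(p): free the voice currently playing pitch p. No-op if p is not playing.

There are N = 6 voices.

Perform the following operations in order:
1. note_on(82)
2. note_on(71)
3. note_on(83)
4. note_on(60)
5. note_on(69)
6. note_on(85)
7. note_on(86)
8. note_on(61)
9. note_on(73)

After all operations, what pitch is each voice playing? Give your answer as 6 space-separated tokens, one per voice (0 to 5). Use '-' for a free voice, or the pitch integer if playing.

Answer: 86 61 73 60 69 85

Derivation:
Op 1: note_on(82): voice 0 is free -> assigned | voices=[82 - - - - -]
Op 2: note_on(71): voice 1 is free -> assigned | voices=[82 71 - - - -]
Op 3: note_on(83): voice 2 is free -> assigned | voices=[82 71 83 - - -]
Op 4: note_on(60): voice 3 is free -> assigned | voices=[82 71 83 60 - -]
Op 5: note_on(69): voice 4 is free -> assigned | voices=[82 71 83 60 69 -]
Op 6: note_on(85): voice 5 is free -> assigned | voices=[82 71 83 60 69 85]
Op 7: note_on(86): all voices busy, STEAL voice 0 (pitch 82, oldest) -> assign | voices=[86 71 83 60 69 85]
Op 8: note_on(61): all voices busy, STEAL voice 1 (pitch 71, oldest) -> assign | voices=[86 61 83 60 69 85]
Op 9: note_on(73): all voices busy, STEAL voice 2 (pitch 83, oldest) -> assign | voices=[86 61 73 60 69 85]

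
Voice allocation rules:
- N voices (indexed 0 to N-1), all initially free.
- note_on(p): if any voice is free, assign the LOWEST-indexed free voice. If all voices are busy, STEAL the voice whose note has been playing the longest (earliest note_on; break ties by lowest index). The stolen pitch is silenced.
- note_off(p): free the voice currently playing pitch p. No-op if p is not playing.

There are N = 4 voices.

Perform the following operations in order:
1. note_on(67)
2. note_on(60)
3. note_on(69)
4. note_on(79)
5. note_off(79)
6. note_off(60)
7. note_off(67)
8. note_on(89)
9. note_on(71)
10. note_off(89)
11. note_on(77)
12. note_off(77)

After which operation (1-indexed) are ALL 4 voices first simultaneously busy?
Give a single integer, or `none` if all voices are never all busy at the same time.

Answer: 4

Derivation:
Op 1: note_on(67): voice 0 is free -> assigned | voices=[67 - - -]
Op 2: note_on(60): voice 1 is free -> assigned | voices=[67 60 - -]
Op 3: note_on(69): voice 2 is free -> assigned | voices=[67 60 69 -]
Op 4: note_on(79): voice 3 is free -> assigned | voices=[67 60 69 79]
Op 5: note_off(79): free voice 3 | voices=[67 60 69 -]
Op 6: note_off(60): free voice 1 | voices=[67 - 69 -]
Op 7: note_off(67): free voice 0 | voices=[- - 69 -]
Op 8: note_on(89): voice 0 is free -> assigned | voices=[89 - 69 -]
Op 9: note_on(71): voice 1 is free -> assigned | voices=[89 71 69 -]
Op 10: note_off(89): free voice 0 | voices=[- 71 69 -]
Op 11: note_on(77): voice 0 is free -> assigned | voices=[77 71 69 -]
Op 12: note_off(77): free voice 0 | voices=[- 71 69 -]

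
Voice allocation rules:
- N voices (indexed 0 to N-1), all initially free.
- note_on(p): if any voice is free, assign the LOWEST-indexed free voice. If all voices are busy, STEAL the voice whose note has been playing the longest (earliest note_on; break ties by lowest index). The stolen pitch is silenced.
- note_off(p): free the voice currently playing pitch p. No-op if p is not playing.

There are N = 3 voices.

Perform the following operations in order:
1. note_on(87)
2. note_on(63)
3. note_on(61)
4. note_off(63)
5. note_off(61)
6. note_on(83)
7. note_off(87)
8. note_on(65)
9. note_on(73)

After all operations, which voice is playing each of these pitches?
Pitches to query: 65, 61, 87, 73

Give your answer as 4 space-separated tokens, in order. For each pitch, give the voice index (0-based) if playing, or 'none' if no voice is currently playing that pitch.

Op 1: note_on(87): voice 0 is free -> assigned | voices=[87 - -]
Op 2: note_on(63): voice 1 is free -> assigned | voices=[87 63 -]
Op 3: note_on(61): voice 2 is free -> assigned | voices=[87 63 61]
Op 4: note_off(63): free voice 1 | voices=[87 - 61]
Op 5: note_off(61): free voice 2 | voices=[87 - -]
Op 6: note_on(83): voice 1 is free -> assigned | voices=[87 83 -]
Op 7: note_off(87): free voice 0 | voices=[- 83 -]
Op 8: note_on(65): voice 0 is free -> assigned | voices=[65 83 -]
Op 9: note_on(73): voice 2 is free -> assigned | voices=[65 83 73]

Answer: 0 none none 2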